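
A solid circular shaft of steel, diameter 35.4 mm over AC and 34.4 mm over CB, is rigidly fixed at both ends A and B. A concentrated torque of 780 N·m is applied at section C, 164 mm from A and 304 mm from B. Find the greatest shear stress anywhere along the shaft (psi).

8770 psi

Compatibility: T_A·a/J_AC = T_B·b/J_CB with T_A + T_B = T₀.
J_AC = 1.54×10^-7 m⁴, J_CB = 1.37×10^-7 m⁴, so T_A = T₀·(J_AC/a)/((J_AC/a)+(J_CB/b)) = 526.7 N·m, T_B = 253.3 N·m.
τ in each portion: τ_AC = 6.05×10^7 Pa, τ_CB = 3.17×10^7 Pa; maximum is in AC.
τ_max = T_AC·r/J = 526.7·0.0177/1.54×10^-7 = 6.046×10^7 Pa.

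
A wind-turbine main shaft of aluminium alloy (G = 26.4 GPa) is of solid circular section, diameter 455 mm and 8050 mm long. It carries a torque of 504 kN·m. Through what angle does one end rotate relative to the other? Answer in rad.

J = πd⁴/32 = π(0.455)⁴/32 = 4.208×10^-3 m⁴.
θ = T·L/(G·J) = 504000 × 8.05 / (26.4×10⁹ × 4.208×10^-3) = 0.03652 rad.

0.0365 rad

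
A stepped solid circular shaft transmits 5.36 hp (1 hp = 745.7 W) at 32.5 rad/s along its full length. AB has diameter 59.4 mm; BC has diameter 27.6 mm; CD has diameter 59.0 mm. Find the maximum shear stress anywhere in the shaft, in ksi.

4.32 ksi

ω = 32.5 rad/s, so T = P/ω = 5.36×745.7 / 32.50 = 123.0 N·m.
Under the same torque, τ_max = 16T/(πd³) is largest where d is smallest — segment BC (d = 27.6 mm).
τ_max = 16·123.0/(π·(0.0276)³) = 2.979×10^7 Pa.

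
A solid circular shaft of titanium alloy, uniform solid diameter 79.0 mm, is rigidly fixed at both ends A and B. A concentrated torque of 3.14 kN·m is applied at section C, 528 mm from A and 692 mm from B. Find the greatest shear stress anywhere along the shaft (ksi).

With uniform GJ and both ends fixed, compatibility θ_AC = θ_CB gives T_A·a = T_B·b, together with T_A + T_B = T₀.
T_A = T₀·b/(a+b) = 3140·692/1220 = 1781 N·m; T_B = 1359 N·m.
τ in each portion: τ_AC = 1.84×10^7 Pa, τ_CB = 1.40×10^7 Pa; maximum is in AC.
τ_max = T_AC·r/J = 1781·0.0395/3.82×10^-6 = 1.840×10^7 Pa.

2.67 ksi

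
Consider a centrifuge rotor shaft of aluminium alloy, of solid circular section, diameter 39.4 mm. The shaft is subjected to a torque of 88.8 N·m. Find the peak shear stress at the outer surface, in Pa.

7.39e6 Pa

J = πd⁴/32 = π(0.0394)⁴/32 = 2.366×10^-7 m⁴.
τ_max = T·r/J = 88.80 × 0.0197 / 2.366×10^-7 = 7.394×10^6 Pa.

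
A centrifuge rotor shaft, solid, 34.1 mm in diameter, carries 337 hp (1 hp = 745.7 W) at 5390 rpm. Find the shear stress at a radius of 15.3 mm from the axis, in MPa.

ω = 2π·5390/60 = 564.4 rad/s, so T = P/ω = 337×745.7 / 564.4 = 445.2 N·m.
J = πd⁴/32 = π(0.0341)⁴/32 = 1.327×10^-7 m⁴.
Shear stress varies linearly with radius: τ = T·r/J = 445.2 × 0.0153 / 1.327×10^-7 = 5.132×10^7 Pa.

51.3 MPa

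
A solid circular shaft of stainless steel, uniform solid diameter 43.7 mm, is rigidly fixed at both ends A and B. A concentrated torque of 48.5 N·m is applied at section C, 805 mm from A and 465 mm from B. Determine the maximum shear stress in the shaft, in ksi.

0.272 ksi

With uniform GJ and both ends fixed, compatibility θ_AC = θ_CB gives T_A·a = T_B·b, together with T_A + T_B = T₀.
T_A = T₀·b/(a+b) = 48.50·465/1270 = 17.76 N·m; T_B = 30.74 N·m.
τ in each portion: τ_AC = 1.08×10^6 Pa, τ_CB = 1.88×10^6 Pa; maximum is in CB.
τ_max = T_CB·r/J = 30.74·0.0219/3.58×10^-7 = 1.876×10^6 Pa.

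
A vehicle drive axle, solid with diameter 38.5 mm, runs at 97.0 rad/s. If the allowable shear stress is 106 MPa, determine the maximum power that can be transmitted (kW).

115 kW

J = πd⁴/32 = π(0.0385)⁴/32 = 2.157×10^-7 m⁴.
T_max = τ_allow·J/r = 1.06×10^8 × 2.157×10^-7 / 0.0192 = 1188 N·m.
ω = 97.0 rad/s, so P_max = T_max·ω = 1.152×10^5 W.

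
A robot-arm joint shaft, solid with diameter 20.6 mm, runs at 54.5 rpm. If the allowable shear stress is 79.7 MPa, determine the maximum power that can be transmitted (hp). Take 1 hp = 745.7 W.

J = πd⁴/32 = π(0.0206)⁴/32 = 1.768×10^-8 m⁴.
T_max = τ_allow·J/r = 7.97×10^7 × 1.768×10^-8 / 0.0103 = 136.8 N·m.
ω = 2π·54.5/60 = 5.707 rad/s, so P_max = T_max·ω = 780.8 W.

1.05 hp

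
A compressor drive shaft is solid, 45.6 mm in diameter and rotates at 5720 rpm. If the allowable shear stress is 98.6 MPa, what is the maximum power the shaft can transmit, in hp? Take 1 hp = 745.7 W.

1470 hp

J = πd⁴/32 = π(0.0456)⁴/32 = 4.245×10^-7 m⁴.
T_max = τ_allow·J/r = 9.86×10^7 × 4.245×10^-7 / 0.0228 = 1836 N·m.
ω = 2π·5720/60 = 599.0 rad/s, so P_max = T_max·ω = 1.100×10^6 W.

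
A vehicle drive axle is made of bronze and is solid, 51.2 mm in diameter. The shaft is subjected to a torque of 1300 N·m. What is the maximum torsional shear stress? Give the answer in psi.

J = πd⁴/32 = π(0.0512)⁴/32 = 6.747×10^-7 m⁴.
τ_max = T·r/J = 1300 × 0.0256 / 6.747×10^-7 = 4.933×10^7 Pa.

7150 psi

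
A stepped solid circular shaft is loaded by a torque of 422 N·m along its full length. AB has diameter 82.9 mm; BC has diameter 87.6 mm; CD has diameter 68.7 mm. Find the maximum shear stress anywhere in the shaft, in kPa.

Under the same torque, τ_max = 16T/(πd³) is largest where d is smallest — segment CD (d = 68.7 mm).
τ_max = 16·422.0/(π·(0.0687)³) = 6.628×10^6 Pa.

6630 kPa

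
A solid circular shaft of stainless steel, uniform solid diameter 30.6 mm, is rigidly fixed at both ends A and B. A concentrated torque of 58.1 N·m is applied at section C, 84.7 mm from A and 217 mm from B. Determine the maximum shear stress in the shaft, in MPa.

With uniform GJ and both ends fixed, compatibility θ_AC = θ_CB gives T_A·a = T_B·b, together with T_A + T_B = T₀.
T_A = T₀·b/(a+b) = 58.10·217/301.7 = 41.79 N·m; T_B = 16.31 N·m.
τ in each portion: τ_AC = 7.43×10^6 Pa, τ_CB = 2.90×10^6 Pa; maximum is in AC.
τ_max = T_AC·r/J = 41.79·0.0153/8.61×10^-8 = 7.428×10^6 Pa.

7.43 MPa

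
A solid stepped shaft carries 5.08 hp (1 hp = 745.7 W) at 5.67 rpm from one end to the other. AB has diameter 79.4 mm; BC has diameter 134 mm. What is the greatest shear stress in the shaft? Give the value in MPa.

ω = 2π·5.67/60 = 0.5938 rad/s, so T = P/ω = 5.08×745.7 / 0.5938 = 6380 N·m.
Under the same torque, τ_max = 16T/(πd³) is largest where d is smallest — segment AB (d = 79.4 mm).
τ_max = 16·6380/(π·(0.0794)³) = 6.491×10^7 Pa.

64.9 MPa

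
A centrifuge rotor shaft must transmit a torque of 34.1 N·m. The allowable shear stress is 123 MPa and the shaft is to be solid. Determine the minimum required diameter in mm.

For a solid shaft τ_max = 16T/(πd³), so d = (16T/(π τ_allow))^(1/3) = (16·34.10/(π·1.23×10^8))^(1/3) = 0.01122 m.

11.2 mm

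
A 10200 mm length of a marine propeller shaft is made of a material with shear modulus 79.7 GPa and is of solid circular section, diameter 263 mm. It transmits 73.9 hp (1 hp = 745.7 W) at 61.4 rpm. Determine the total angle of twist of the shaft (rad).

ω = 2π·61.4/60 = 6.430 rad/s, so T = P/ω = 73.9×745.7 / 6.430 = 8571 N·m.
J = πd⁴/32 = π(0.263)⁴/32 = 4.697×10^-4 m⁴.
θ = T·L/(G·J) = 8571 × 10.2 / (79.7×10⁹ × 4.697×10^-4) = 2.335×10^-3 rad.

0.00234 rad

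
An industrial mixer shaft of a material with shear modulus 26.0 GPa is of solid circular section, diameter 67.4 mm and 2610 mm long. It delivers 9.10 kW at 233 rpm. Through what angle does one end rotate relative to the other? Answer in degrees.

1.06°

ω = 2π·233/60 = 24.40 rad/s, so T = P/ω = 9.10×10³ / 24.40 = 373.0 N·m.
J = πd⁴/32 = π(0.0674)⁴/32 = 2.026×10^-6 m⁴.
θ = T·L/(G·J) = 373.0 × 2.61 / (26.0×10⁹ × 2.026×10^-6) = 0.01848 rad.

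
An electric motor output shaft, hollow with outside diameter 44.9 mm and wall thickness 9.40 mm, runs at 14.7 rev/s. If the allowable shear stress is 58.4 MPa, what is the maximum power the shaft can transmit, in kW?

J = π(d_o⁴ − d_i⁴)/32 = π(0.0449⁴ − 0.0261⁴)/32 = 3.535×10^-7 m⁴.
T_max = τ_allow·J/r = 5.84×10^7 × 3.535×10^-7 / 0.0224 = 919.5 N·m.
ω = 2π·14.7 = 92.36 rad/s, so P_max = T_max·ω = 8.492×10^4 W.

84.9 kW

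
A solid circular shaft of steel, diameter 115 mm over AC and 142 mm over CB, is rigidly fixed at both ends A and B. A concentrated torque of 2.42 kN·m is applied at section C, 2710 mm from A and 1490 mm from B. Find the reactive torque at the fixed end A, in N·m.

Compatibility: T_A·a/J_AC = T_B·b/J_CB with T_A + T_B = T₀.
J_AC = 1.72×10^-5 m⁴, J_CB = 3.99×10^-5 m⁴, so T_A = T₀·(J_AC/a)/((J_AC/a)+(J_CB/b)) = 462.9 N·m, T_B = 1957 N·m.

463 N·m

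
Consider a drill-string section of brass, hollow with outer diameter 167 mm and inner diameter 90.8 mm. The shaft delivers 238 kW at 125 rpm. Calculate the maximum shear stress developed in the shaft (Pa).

ω = 2π·125/60 = 13.09 rad/s, so T = P/ω = 238×10³ / 13.09 = 18180 N·m.
J = π(d_o⁴ − d_i⁴)/32 = π(0.167⁴ − 0.0908⁴)/32 = 6.969×10^-5 m⁴.
τ_max = T·r/J = 18180 × 0.0835 / 6.969×10^-5 = 2.179×10^7 Pa.

2.18e7 Pa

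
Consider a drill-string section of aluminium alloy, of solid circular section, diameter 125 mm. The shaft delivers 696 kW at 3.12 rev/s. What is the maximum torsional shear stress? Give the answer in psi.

ω = 2π·3.12 = 19.60 rad/s, so T = P/ω = 696×10³ / 19.60 = 35500 N·m.
J = πd⁴/32 = π(0.125)⁴/32 = 2.397×10^-5 m⁴.
τ_max = T·r/J = 35500 × 0.0625 / 2.397×10^-5 = 9.258×10^7 Pa.

13400 psi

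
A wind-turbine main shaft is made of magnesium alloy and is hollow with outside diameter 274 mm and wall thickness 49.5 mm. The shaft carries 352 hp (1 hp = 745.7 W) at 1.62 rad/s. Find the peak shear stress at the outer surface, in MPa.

ω = 1.62 rad/s, so T = P/ω = 352×745.7 / 1.620 = 162000 N·m.
J = π(d_o⁴ − d_i⁴)/32 = π(0.274⁴ − 0.175⁴)/32 = 4.613×10^-4 m⁴.
τ_max = T·r/J = 162000 × 0.137 / 4.613×10^-4 = 4.812×10^7 Pa.

48.1 MPa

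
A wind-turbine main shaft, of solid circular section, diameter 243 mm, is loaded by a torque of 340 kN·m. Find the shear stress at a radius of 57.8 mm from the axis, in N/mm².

57.4 N/mm²

J = πd⁴/32 = π(0.243)⁴/32 = 3.423×10^-4 m⁴.
Shear stress varies linearly with radius: τ = T·r/J = 340000 × 0.0578 / 3.423×10^-4 = 5.741×10^7 Pa.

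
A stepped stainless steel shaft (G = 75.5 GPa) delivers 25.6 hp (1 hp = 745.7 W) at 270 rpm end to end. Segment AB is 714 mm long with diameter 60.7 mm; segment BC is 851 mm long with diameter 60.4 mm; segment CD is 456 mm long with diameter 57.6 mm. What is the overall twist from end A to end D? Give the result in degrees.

ω = 2π·270/60 = 28.27 rad/s, so T = P/ω = 25.6×745.7 / 28.27 = 675.2 N·m.
J_AB = π(0.0607)⁴/32 = 1.33×10^-6 m⁴; J_BC = π(0.0604)⁴/32 = 1.31×10^-6 m⁴; J_CD = π(0.0576)⁴/32 = 1.08×10^-6 m⁴.
θ = (T/G)·Σ L_i/J_i = (675.2/75.5×10⁹)·(0.714/1.33×10^-6 + 0.851/1.31×10^-6 + 0.456/1.08×10^-6) = 0.01439 rad.

0.824°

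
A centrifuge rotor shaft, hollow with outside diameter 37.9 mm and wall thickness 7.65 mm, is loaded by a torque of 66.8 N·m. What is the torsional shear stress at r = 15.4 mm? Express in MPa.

J = π(d_o⁴ − d_i⁴)/32 = π(0.0379⁴ − 0.0226⁴)/32 = 1.770×10^-7 m⁴.
Shear stress varies linearly with radius: τ = T·r/J = 66.80 × 0.0154 / 1.770×10^-7 = 5.814×10^6 Pa.

5.81 MPa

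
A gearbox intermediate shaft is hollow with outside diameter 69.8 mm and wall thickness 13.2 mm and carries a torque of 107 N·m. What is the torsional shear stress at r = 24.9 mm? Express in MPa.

1.34 MPa

J = π(d_o⁴ − d_i⁴)/32 = π(0.0698⁴ − 0.0434⁴)/32 = 1.982×10^-6 m⁴.
Shear stress varies linearly with radius: τ = T·r/J = 107.0 × 0.0249 / 1.982×10^-6 = 1.344×10^6 Pa.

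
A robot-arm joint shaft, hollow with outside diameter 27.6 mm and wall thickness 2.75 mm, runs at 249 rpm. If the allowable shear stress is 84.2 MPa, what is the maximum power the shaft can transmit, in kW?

J = π(d_o⁴ − d_i⁴)/32 = π(0.0276⁴ − 0.0221⁴)/32 = 3.355×10^-8 m⁴.
T_max = τ_allow·J/r = 8.42×10^7 × 3.355×10^-8 / 0.0138 = 204.7 N·m.
ω = 2π·249/60 = 26.08 rad/s, so P_max = T_max·ω = 5338 W.

5.34 kW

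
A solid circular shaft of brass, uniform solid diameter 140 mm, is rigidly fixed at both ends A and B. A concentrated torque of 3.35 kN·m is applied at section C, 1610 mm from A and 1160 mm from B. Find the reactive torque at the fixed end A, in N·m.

1400 N·m

With uniform GJ and both ends fixed, compatibility θ_AC = θ_CB gives T_A·a = T_B·b, together with T_A + T_B = T₀.
T_A = T₀·b/(a+b) = 3350·1160/2770 = 1403 N·m; T_B = 1947 N·m.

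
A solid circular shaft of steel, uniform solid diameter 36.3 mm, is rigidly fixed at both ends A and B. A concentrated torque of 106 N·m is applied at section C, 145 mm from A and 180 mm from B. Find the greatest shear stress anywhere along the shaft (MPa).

With uniform GJ and both ends fixed, compatibility θ_AC = θ_CB gives T_A·a = T_B·b, together with T_A + T_B = T₀.
T_A = T₀·b/(a+b) = 106.0·180/325.0 = 58.71 N·m; T_B = 47.29 N·m.
τ in each portion: τ_AC = 6.25×10^6 Pa, τ_CB = 5.04×10^6 Pa; maximum is in AC.
τ_max = T_AC·r/J = 58.71·0.0181/1.70×10^-7 = 6.251×10^6 Pa.

6.25 MPa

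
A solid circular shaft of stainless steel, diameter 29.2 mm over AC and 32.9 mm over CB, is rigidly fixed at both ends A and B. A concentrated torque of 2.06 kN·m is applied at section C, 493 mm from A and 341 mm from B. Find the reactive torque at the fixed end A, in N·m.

Compatibility: T_A·a/J_AC = T_B·b/J_CB with T_A + T_B = T₀.
J_AC = 7.14×10^-8 m⁴, J_CB = 1.15×10^-7 m⁴, so T_A = T₀·(J_AC/a)/((J_AC/a)+(J_CB/b)) = 618.6 N·m, T_B = 1441 N·m.

619 N·m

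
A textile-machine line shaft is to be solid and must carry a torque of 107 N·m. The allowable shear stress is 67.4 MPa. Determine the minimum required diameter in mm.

For a solid shaft τ_max = 16T/(πd³), so d = (16T/(π τ_allow))^(1/3) = (16·107.0/(π·6.74×10^7))^(1/3) = 0.02007 m.

20.1 mm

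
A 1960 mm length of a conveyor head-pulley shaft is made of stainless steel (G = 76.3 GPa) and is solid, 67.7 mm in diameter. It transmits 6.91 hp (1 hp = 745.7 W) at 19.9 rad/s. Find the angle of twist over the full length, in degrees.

ω = 19.9 rad/s, so T = P/ω = 6.91×745.7 / 19.90 = 258.9 N·m.
J = πd⁴/32 = π(0.0677)⁴/32 = 2.062×10^-6 m⁴.
θ = T·L/(G·J) = 258.9 × 1.96 / (76.3×10⁹ × 2.062×10^-6) = 3.225×10^-3 rad.

0.185°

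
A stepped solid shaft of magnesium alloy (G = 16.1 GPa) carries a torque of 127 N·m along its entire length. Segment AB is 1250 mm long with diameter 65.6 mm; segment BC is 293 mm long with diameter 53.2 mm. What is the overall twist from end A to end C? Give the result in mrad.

J_AB = π(0.0656)⁴/32 = 1.82×10^-6 m⁴; J_BC = π(0.0532)⁴/32 = 7.86×10^-7 m⁴.
θ = (T/G)·Σ L_i/J_i = (127.0/16.1×10⁹)·(1.25/1.82×10^-6 + 0.293/7.86×10^-7) = 8.362×10^-3 rad.

8.36 mrad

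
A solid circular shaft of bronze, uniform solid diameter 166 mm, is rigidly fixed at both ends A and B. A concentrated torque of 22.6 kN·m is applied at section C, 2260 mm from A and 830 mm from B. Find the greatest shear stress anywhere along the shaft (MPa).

With uniform GJ and both ends fixed, compatibility θ_AC = θ_CB gives T_A·a = T_B·b, together with T_A + T_B = T₀.
T_A = T₀·b/(a+b) = 22600·830/3090 = 6071 N·m; T_B = 16530 N·m.
τ in each portion: τ_AC = 6.76×10^6 Pa, τ_CB = 1.84×10^7 Pa; maximum is in CB.
τ_max = T_CB·r/J = 16530·0.0830/7.45×10^-5 = 1.840×10^7 Pa.

18.4 MPa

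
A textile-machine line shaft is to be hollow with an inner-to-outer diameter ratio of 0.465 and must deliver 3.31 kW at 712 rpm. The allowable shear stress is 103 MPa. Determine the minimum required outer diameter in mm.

ω = 2π·712/60 = 74.56 rad/s, so T = P/ω = 3.31×10³ / 74.56 = 44.39 N·m.
For a hollow shaft with d_i/d_o = 0.465: τ_max = 16T/(π d_o³ (1−k⁴)), so d_o = [16T/(π τ_allow (1−k⁴))]^(1/3) = [16·44.39/(π·1.03×10^8·0.9532)]^(1/3) = 0.01321 m.

13.2 mm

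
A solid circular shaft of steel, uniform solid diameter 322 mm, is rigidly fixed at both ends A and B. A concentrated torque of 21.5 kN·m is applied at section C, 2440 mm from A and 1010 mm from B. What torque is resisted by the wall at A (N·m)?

With uniform GJ and both ends fixed, compatibility θ_AC = θ_CB gives T_A·a = T_B·b, together with T_A + T_B = T₀.
T_A = T₀·b/(a+b) = 21500·1010/3450 = 6294 N·m; T_B = 15210 N·m.

6290 N·m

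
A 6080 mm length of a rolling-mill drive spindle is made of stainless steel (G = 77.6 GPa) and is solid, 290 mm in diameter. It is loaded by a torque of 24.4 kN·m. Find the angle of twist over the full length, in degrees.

J = πd⁴/32 = π(0.290)⁴/32 = 6.944×10^-4 m⁴.
θ = T·L/(G·J) = 24400 × 6.08 / (77.6×10⁹ × 6.944×10^-4) = 2.753×10^-3 rad.

0.158°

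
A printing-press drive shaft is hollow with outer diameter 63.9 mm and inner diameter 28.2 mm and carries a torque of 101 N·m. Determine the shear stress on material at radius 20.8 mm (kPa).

1330 kPa

J = π(d_o⁴ − d_i⁴)/32 = π(0.0639⁴ − 0.0282⁴)/32 = 1.575×10^-6 m⁴.
Shear stress varies linearly with radius: τ = T·r/J = 101.0 × 0.0208 / 1.575×10^-6 = 1.334×10^6 Pa.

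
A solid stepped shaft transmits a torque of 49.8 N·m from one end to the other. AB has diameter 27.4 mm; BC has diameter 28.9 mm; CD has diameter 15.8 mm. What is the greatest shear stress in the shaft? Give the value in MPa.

Under the same torque, τ_max = 16T/(πd³) is largest where d is smallest — segment CD (d = 15.8 mm).
τ_max = 16·49.80/(π·(0.0158)³) = 6.430×10^7 Pa.

64.3 MPa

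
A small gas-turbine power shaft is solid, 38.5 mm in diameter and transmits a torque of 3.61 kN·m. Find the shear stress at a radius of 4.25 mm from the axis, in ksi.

J = πd⁴/32 = π(0.0385)⁴/32 = 2.157×10^-7 m⁴.
Shear stress varies linearly with radius: τ = T·r/J = 3610 × 0.00425 / 2.157×10^-7 = 7.113×10^7 Pa.

10.3 ksi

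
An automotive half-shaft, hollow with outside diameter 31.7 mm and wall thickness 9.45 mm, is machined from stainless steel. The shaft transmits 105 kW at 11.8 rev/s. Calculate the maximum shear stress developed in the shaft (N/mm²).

ω = 2π·11.8 = 74.14 rad/s, so T = P/ω = 105×10³ / 74.14 = 1416 N·m.
J = π(d_o⁴ − d_i⁴)/32 = π(0.0317⁴ − 0.0128⁴)/32 = 9.650×10^-8 m⁴.
τ_max = T·r/J = 1416 × 0.0158 / 9.650×10^-8 = 2.326×10^8 Pa.

233 N/mm²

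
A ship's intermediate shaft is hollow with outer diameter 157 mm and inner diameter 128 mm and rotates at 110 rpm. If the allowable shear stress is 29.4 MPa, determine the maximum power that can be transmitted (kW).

144 kW

J = π(d_o⁴ − d_i⁴)/32 = π(0.157⁴ − 0.128⁴)/32 = 3.329×10^-5 m⁴.
T_max = τ_allow·J/r = 2.94×10^7 × 3.329×10^-5 / 0.0785 = 12470 N·m.
ω = 2π·110/60 = 11.52 rad/s, so P_max = T_max·ω = 1.436×10^5 W.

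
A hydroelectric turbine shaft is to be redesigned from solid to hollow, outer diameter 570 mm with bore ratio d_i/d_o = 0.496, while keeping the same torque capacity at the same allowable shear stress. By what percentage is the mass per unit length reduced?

21.4 %

Equal τ_max and T ⇒ the solid shaft needs d_s³ = d_o³(1−k⁴), so d_s = 570·(1−0.496⁴)^(1/3) = 558.3 mm.
Area ratio A_h/A_s = d_o²(1−k²)/d_s² = (1−k²)/(1−k⁴)^(2/3) = 0.7860.
Mass saving = 1 − 0.7860 = 21.4 %.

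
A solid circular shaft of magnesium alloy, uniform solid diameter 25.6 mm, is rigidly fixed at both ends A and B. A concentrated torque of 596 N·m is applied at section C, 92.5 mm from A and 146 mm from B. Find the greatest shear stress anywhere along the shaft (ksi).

16.1 ksi

With uniform GJ and both ends fixed, compatibility θ_AC = θ_CB gives T_A·a = T_B·b, together with T_A + T_B = T₀.
T_A = T₀·b/(a+b) = 596.0·146/238.5 = 364.8 N·m; T_B = 231.2 N·m.
τ in each portion: τ_AC = 1.11×10^8 Pa, τ_CB = 7.02×10^7 Pa; maximum is in AC.
τ_max = T_AC·r/J = 364.8·0.0128/4.22×10^-8 = 1.108×10^8 Pa.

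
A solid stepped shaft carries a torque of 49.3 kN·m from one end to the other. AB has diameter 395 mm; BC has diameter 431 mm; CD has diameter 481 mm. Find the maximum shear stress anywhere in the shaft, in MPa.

Under the same torque, τ_max = 16T/(πd³) is largest where d is smallest — segment AB (d = 395 mm).
τ_max = 16·49300/(π·(0.395)³) = 4.074×10^6 Pa.

4.07 MPa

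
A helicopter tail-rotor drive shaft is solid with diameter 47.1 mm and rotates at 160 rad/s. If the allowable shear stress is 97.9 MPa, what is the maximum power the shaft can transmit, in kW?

321 kW

J = πd⁴/32 = π(0.0471)⁴/32 = 4.832×10^-7 m⁴.
T_max = τ_allow·J/r = 9.79×10^7 × 4.832×10^-7 / 0.0236 = 2009 N·m.
ω = 160 rad/s, so P_max = T_max·ω = 3.214×10^5 W.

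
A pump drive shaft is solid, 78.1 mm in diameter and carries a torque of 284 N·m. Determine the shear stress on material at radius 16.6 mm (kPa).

1290 kPa

J = πd⁴/32 = π(0.0781)⁴/32 = 3.653×10^-6 m⁴.
Shear stress varies linearly with radius: τ = T·r/J = 284.0 × 0.0166 / 3.653×10^-6 = 1.291×10^6 Pa.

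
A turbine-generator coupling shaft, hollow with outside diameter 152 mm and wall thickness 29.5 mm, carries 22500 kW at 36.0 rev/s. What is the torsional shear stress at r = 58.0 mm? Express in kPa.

ω = 2π·36.0 = 226.2 rad/s, so T = P/ω = 22500×10³ / 226.2 = 99470 N·m.
J = π(d_o⁴ − d_i⁴)/32 = π(0.152⁴ − 0.0930⁴)/32 = 4.506×10^-5 m⁴.
Shear stress varies linearly with radius: τ = T·r/J = 99470 × 0.0580 / 4.506×10^-5 = 1.280×10^8 Pa.

128000 kPa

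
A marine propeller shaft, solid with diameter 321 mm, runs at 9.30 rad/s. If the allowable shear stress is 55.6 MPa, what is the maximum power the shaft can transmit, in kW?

J = πd⁴/32 = π(0.321)⁴/32 = 1.042×10^-3 m⁴.
T_max = τ_allow·J/r = 5.56×10^7 × 1.042×10^-3 / 0.161 = 361100 N·m.
ω = 9.30 rad/s, so P_max = T_max·ω = 3.358×10^6 W.

3360 kW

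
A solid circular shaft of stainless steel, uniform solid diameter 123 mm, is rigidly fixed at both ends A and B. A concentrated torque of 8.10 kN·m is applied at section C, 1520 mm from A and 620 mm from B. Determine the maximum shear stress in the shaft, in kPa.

15700 kPa

With uniform GJ and both ends fixed, compatibility θ_AC = θ_CB gives T_A·a = T_B·b, together with T_A + T_B = T₀.
T_A = T₀·b/(a+b) = 8100·620/2140 = 2347 N·m; T_B = 5753 N·m.
τ in each portion: τ_AC = 6.42×10^6 Pa, τ_CB = 1.57×10^7 Pa; maximum is in CB.
τ_max = T_CB·r/J = 5753·0.0615/2.25×10^-5 = 1.575×10^7 Pa.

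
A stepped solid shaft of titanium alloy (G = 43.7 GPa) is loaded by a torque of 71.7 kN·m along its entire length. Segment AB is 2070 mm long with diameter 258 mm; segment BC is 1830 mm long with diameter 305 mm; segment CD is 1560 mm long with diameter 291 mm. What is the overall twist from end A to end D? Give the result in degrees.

0.858°

J_AB = π(0.258)⁴/32 = 4.35×10^-4 m⁴; J_BC = π(0.305)⁴/32 = 8.50×10^-4 m⁴; J_CD = π(0.291)⁴/32 = 7.04×10^-4 m⁴.
θ = (T/G)·Σ L_i/J_i = (71700/43.7×10⁹)·(2.07/4.35×10^-4 + 1.83/8.50×10^-4 + 1.56/7.04×10^-4) = 0.01498 rad.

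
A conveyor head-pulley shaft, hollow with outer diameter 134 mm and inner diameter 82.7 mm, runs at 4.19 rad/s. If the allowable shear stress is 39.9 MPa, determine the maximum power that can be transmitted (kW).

J = π(d_o⁴ − d_i⁴)/32 = π(0.134⁴ − 0.0827⁴)/32 = 2.706×10^-5 m⁴.
T_max = τ_allow·J/r = 3.99×10^7 × 2.706×10^-5 / 0.0670 = 16120 N·m.
ω = 4.19 rad/s, so P_max = T_max·ω = 6.752×10^4 W.

67.5 kW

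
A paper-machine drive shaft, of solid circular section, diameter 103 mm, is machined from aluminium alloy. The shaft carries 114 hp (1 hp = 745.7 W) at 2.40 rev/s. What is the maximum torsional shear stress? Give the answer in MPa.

26.3 MPa

ω = 2π·2.40 = 15.08 rad/s, so T = P/ω = 114×745.7 / 15.08 = 5637 N·m.
J = πd⁴/32 = π(0.103)⁴/32 = 1.105×10^-5 m⁴.
τ_max = T·r/J = 5637 × 0.0515 / 1.105×10^-5 = 2.627×10^7 Pa.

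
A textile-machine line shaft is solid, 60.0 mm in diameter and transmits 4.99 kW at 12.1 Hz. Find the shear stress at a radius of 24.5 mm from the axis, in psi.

ω = 2π·12.1 = 76.03 rad/s, so T = P/ω = 4.99×10³ / 76.03 = 65.63 N·m.
J = πd⁴/32 = π(0.0600)⁴/32 = 1.272×10^-6 m⁴.
Shear stress varies linearly with radius: τ = T·r/J = 65.63 × 0.0245 / 1.272×10^-6 = 1.264×10^6 Pa.

183 psi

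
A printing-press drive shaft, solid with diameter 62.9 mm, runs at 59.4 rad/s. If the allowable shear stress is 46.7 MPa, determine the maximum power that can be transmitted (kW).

136 kW

J = πd⁴/32 = π(0.0629)⁴/32 = 1.537×10^-6 m⁴.
T_max = τ_allow·J/r = 4.67×10^7 × 1.537×10^-6 / 0.0314 = 2282 N·m.
ω = 59.4 rad/s, so P_max = T_max·ω = 1.355×10^5 W.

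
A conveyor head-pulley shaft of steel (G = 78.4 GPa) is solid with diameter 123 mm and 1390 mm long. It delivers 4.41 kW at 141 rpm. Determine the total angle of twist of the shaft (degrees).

ω = 2π·141/60 = 14.77 rad/s, so T = P/ω = 4.41×10³ / 14.77 = 298.7 N·m.
J = πd⁴/32 = π(0.123)⁴/32 = 2.247×10^-5 m⁴.
θ = T·L/(G·J) = 298.7 × 1.39 / (78.4×10⁹ × 2.247×10^-5) = 2.357×10^-4 rad.

0.0135°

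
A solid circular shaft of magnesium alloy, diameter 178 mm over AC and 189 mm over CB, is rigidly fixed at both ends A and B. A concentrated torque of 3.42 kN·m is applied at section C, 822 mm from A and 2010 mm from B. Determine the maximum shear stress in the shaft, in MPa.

2.03 MPa

Compatibility: T_A·a/J_AC = T_B·b/J_CB with T_A + T_B = T₀.
J_AC = 9.86×10^-5 m⁴, J_CB = 1.25×10^-4 m⁴, so T_A = T₀·(J_AC/a)/((J_AC/a)+(J_CB/b)) = 2250 N·m, T_B = 1170 N·m.
τ in each portion: τ_AC = 2.03×10^6 Pa, τ_CB = 8.82×10^5 Pa; maximum is in AC.
τ_max = T_AC·r/J = 2250·0.0890/9.86×10^-5 = 2.032×10^6 Pa.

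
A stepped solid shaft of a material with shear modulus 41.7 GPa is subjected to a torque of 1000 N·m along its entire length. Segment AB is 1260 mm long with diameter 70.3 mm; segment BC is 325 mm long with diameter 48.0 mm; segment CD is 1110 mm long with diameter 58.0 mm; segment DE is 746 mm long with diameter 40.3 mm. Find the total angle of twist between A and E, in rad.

0.121 rad

J_AB = π(0.0703)⁴/32 = 2.40×10^-6 m⁴; J_BC = π(0.0480)⁴/32 = 5.21×10^-7 m⁴; J_CD = π(0.0580)⁴/32 = 1.11×10^-6 m⁴; J_DE = π(0.0403)⁴/32 = 2.59×10^-7 m⁴.
θ = (T/G)·Σ L_i/J_i = (1000/41.7×10⁹)·(1.26/2.40×10^-6 + 0.325/5.21×10^-7 + 1.11/1.11×10^-6 + 0.746/2.59×10^-7) = 0.1206 rad.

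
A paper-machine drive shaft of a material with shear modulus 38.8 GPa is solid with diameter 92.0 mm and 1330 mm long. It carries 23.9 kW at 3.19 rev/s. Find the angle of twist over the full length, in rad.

ω = 2π·3.19 = 20.04 rad/s, so T = P/ω = 23.9×10³ / 20.04 = 1192 N·m.
J = πd⁴/32 = π(0.0920)⁴/32 = 7.033×10^-6 m⁴.
θ = T·L/(G·J) = 1192 × 1.33 / (38.8×10⁹ × 7.033×10^-6) = 5.812×10^-3 rad.

0.00581 rad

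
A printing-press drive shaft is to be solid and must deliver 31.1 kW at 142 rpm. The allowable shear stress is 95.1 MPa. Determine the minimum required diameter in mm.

ω = 2π·142/60 = 14.87 rad/s, so T = P/ω = 31.1×10³ / 14.87 = 2091 N·m.
For a solid shaft τ_max = 16T/(πd³), so d = (16T/(π τ_allow))^(1/3) = (16·2091/(π·9.51×10^7))^(1/3) = 0.04820 m.

48.2 mm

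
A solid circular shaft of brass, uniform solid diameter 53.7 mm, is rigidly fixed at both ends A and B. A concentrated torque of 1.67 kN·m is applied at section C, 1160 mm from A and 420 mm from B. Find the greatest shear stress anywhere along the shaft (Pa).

With uniform GJ and both ends fixed, compatibility θ_AC = θ_CB gives T_A·a = T_B·b, together with T_A + T_B = T₀.
T_A = T₀·b/(a+b) = 1670·420/1580 = 443.9 N·m; T_B = 1226 N·m.
τ in each portion: τ_AC = 1.46×10^7 Pa, τ_CB = 4.03×10^7 Pa; maximum is in CB.
τ_max = T_CB·r/J = 1226·0.0269/8.16×10^-7 = 4.032×10^7 Pa.

4.03e7 Pa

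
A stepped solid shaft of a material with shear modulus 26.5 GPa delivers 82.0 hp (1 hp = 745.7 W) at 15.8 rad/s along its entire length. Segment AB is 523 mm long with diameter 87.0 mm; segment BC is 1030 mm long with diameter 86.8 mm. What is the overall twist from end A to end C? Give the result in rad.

0.0406 rad

ω = 15.8 rad/s, so T = P/ω = 82.0×745.7 / 15.80 = 3870 N·m.
J_AB = π(0.0870)⁴/32 = 5.62×10^-6 m⁴; J_BC = π(0.0868)⁴/32 = 5.57×10^-6 m⁴.
θ = (T/G)·Σ L_i/J_i = (3870/26.5×10⁹)·(0.523/5.62×10^-6 + 1.03/5.57×10^-6) = 0.04057 rad.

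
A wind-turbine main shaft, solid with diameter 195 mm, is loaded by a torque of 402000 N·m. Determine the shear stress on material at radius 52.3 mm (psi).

21500 psi

J = πd⁴/32 = π(0.195)⁴/32 = 1.420×10^-4 m⁴.
Shear stress varies linearly with radius: τ = T·r/J = 402000 × 0.0523 / 1.420×10^-4 = 1.481×10^8 Pa.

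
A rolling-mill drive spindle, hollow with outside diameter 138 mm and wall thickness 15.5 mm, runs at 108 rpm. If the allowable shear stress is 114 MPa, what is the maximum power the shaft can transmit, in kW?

J = π(d_o⁴ − d_i⁴)/32 = π(0.138⁴ − 0.107⁴)/32 = 2.274×10^-5 m⁴.
T_max = τ_allow·J/r = 1.14×10^8 × 2.274×10^-5 / 0.0690 = 37570 N·m.
ω = 2π·108/60 = 11.31 rad/s, so P_max = T_max·ω = 4.249×10^5 W.

425 kW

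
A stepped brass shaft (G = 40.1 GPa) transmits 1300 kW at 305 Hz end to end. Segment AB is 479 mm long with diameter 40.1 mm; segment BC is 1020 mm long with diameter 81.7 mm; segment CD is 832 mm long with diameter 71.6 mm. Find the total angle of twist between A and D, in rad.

ω = 2π·305 = 1916 rad/s, so T = P/ω = 1300×10³ / 1916 = 678.4 N·m.
J_AB = π(0.0401)⁴/32 = 2.54×10^-7 m⁴; J_BC = π(0.0817)⁴/32 = 4.37×10^-6 m⁴; J_CD = π(0.0716)⁴/32 = 2.58×10^-6 m⁴.
θ = (T/G)·Σ L_i/J_i = (678.4/40.1×10⁹)·(0.479/2.54×10^-7 + 1.02/4.37×10^-6 + 0.832/2.58×10^-6) = 0.04132 rad.

0.0413 rad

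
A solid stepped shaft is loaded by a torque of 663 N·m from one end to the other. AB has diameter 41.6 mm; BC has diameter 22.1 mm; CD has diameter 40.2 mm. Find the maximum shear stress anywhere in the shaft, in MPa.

313 MPa

Under the same torque, τ_max = 16T/(πd³) is largest where d is smallest — segment BC (d = 22.1 mm).
τ_max = 16·663.0/(π·(0.0221)³) = 3.128×10^8 Pa.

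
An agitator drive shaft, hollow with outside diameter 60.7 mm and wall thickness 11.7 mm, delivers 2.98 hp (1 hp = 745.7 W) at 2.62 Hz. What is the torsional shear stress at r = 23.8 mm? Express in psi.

408 psi

ω = 2π·2.62 = 16.46 rad/s, so T = P/ω = 2.98×745.7 / 16.46 = 135.0 N·m.
J = π(d_o⁴ − d_i⁴)/32 = π(0.0607⁴ − 0.0373⁴)/32 = 1.143×10^-6 m⁴.
Shear stress varies linearly with radius: τ = T·r/J = 135.0 × 0.0238 / 1.143×10^-6 = 2.811×10^6 Pa.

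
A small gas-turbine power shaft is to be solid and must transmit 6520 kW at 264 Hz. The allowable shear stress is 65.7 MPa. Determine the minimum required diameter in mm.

67.3 mm

ω = 2π·264 = 1659 rad/s, so T = P/ω = 6520×10³ / 1659 = 3931 N·m.
For a solid shaft τ_max = 16T/(πd³), so d = (16T/(π τ_allow))^(1/3) = (16·3931/(π·6.57×10^7))^(1/3) = 0.06729 m.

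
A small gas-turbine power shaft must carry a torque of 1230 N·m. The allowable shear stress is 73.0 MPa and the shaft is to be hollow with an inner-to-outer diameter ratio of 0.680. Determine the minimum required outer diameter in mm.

For a hollow shaft with d_i/d_o = 0.680: τ_max = 16T/(π d_o³ (1−k⁴)), so d_o = [16T/(π τ_allow (1−k⁴))]^(1/3) = [16·1230/(π·7.30×10^7·0.7862)]^(1/3) = 0.04779 m.

47.8 mm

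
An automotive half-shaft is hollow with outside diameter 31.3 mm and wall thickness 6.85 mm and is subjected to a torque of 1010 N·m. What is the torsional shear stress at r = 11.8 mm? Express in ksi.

J = π(d_o⁴ − d_i⁴)/32 = π(0.0313⁴ − 0.0176⁴)/32 = 8.481×10^-8 m⁴.
Shear stress varies linearly with radius: τ = T·r/J = 1010 × 0.0118 / 8.481×10^-8 = 1.405×10^8 Pa.

20.4 ksi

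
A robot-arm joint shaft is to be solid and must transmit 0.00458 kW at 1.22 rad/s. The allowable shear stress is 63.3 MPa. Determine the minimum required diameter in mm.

ω = 1.22 rad/s, so T = P/ω = 0.00458×10³ / 1.220 = 3.754 N·m.
For a solid shaft τ_max = 16T/(πd³), so d = (16T/(π τ_allow))^(1/3) = (16·3.754/(π·6.33×10^7))^(1/3) = 0.006710 m.

6.71 mm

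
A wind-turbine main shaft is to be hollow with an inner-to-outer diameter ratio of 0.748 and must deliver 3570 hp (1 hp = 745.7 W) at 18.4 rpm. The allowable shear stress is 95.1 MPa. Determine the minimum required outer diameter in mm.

ω = 2π·18.4/60 = 1.927 rad/s, so T = P/ω = 3570×745.7 / 1.927 = 1.382e6 N·m.
For a hollow shaft with d_i/d_o = 0.748: τ_max = 16T/(π d_o³ (1−k⁴)), so d_o = [16T/(π τ_allow (1−k⁴))]^(1/3) = [16·1.382e6/(π·9.51×10^7·0.6870)]^(1/3) = 0.4758 m.

476 mm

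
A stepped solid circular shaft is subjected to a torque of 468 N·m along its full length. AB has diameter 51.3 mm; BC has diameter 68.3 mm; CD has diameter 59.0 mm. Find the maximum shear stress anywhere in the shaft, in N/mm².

17.7 N/mm²

Under the same torque, τ_max = 16T/(πd³) is largest where d is smallest — segment AB (d = 51.3 mm).
τ_max = 16·468.0/(π·(0.0513)³) = 1.765×10^7 Pa.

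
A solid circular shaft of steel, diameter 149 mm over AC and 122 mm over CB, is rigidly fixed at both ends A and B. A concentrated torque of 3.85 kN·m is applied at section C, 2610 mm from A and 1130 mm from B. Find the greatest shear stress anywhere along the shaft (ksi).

Compatibility: T_A·a/J_AC = T_B·b/J_CB with T_A + T_B = T₀.
J_AC = 4.84×10^-5 m⁴, J_CB = 2.17×10^-5 m⁴, so T_A = T₀·(J_AC/a)/((J_AC/a)+(J_CB/b)) = 1889 N·m, T_B = 1961 N·m.
τ in each portion: τ_AC = 2.91×10^6 Pa, τ_CB = 5.50×10^6 Pa; maximum is in CB.
τ_max = T_CB·r/J = 1961·0.0610/2.17×10^-5 = 5.500×10^6 Pa.

0.798 ksi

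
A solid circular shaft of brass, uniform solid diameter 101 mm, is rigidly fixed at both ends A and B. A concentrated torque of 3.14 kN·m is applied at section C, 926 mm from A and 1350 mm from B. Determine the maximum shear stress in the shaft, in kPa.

9210 kPa

With uniform GJ and both ends fixed, compatibility θ_AC = θ_CB gives T_A·a = T_B·b, together with T_A + T_B = T₀.
T_A = T₀·b/(a+b) = 3140·1350/2276 = 1862 N·m; T_B = 1278 N·m.
τ in each portion: τ_AC = 9.21×10^6 Pa, τ_CB = 6.32×10^6 Pa; maximum is in AC.
τ_max = T_AC·r/J = 1862·0.0505/1.02×10^-5 = 9.207×10^6 Pa.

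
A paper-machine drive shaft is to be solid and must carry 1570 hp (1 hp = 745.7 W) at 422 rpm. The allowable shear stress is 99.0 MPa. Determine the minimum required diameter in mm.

ω = 2π·422/60 = 44.19 rad/s, so T = P/ω = 1570×745.7 / 44.19 = 26490 N·m.
For a solid shaft τ_max = 16T/(πd³), so d = (16T/(π τ_allow))^(1/3) = (16·26490/(π·9.90×10^7))^(1/3) = 0.1109 m.

111 mm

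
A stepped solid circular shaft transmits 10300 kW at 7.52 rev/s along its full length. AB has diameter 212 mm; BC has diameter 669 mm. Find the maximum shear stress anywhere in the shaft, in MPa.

117 MPa

ω = 2π·7.52 = 47.25 rad/s, so T = P/ω = 10300×10³ / 47.25 = 218000 N·m.
Under the same torque, τ_max = 16T/(πd³) is largest where d is smallest — segment AB (d = 212 mm).
τ_max = 16·218000/(π·(0.212)³) = 1.165×10^8 Pa.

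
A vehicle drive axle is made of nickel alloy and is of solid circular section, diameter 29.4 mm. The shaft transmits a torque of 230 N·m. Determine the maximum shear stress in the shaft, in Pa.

4.61e7 Pa

J = πd⁴/32 = π(0.0294)⁴/32 = 7.335×10^-8 m⁴.
τ_max = T·r/J = 230.0 × 0.0147 / 7.335×10^-8 = 4.610×10^7 Pa.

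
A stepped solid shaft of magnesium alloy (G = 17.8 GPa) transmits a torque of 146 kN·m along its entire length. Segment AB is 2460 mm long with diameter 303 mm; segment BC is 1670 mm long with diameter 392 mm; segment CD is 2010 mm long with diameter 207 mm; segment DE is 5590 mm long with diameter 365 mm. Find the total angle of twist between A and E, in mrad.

J_AB = π(0.303)⁴/32 = 8.28×10^-4 m⁴; J_BC = π(0.392)⁴/32 = 2.32×10^-3 m⁴; J_CD = π(0.207)⁴/32 = 1.80×10^-4 m⁴; J_DE = π(0.365)⁴/32 = 1.74×10^-3 m⁴.
θ = (T/G)·Σ L_i/J_i = (146000/17.8×10⁹)·(2.46/8.28×10^-4 + 1.67/2.32×10^-3 + 2.01/1.80×10^-4 + 5.59/1.74×10^-3) = 0.1481 rad.

148 mrad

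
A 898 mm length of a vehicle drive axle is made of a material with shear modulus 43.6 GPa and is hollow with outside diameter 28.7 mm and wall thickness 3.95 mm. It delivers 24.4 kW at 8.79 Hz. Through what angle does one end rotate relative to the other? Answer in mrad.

ω = 2π·8.79 = 55.23 rad/s, so T = P/ω = 24.4×10³ / 55.23 = 441.8 N·m.
J = π(d_o⁴ − d_i⁴)/32 = π(0.0287⁴ − 0.0208⁴)/32 = 4.823×10^-8 m⁴.
θ = T·L/(G·J) = 441.8 × 0.898 / (43.6×10⁹ × 4.823×10^-8) = 0.1887 rad.

189 mrad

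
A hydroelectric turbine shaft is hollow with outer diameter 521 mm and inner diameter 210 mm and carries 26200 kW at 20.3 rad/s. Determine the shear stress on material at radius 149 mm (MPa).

ω = 20.3 rad/s, so T = P/ω = 26200×10³ / 20.30 = 1.291e6 N·m.
J = π(d_o⁴ − d_i⁴)/32 = π(0.521⁴ − 0.210⁴)/32 = 7.043×10^-3 m⁴.
Shear stress varies linearly with radius: τ = T·r/J = 1.291e6 × 0.149 / 7.043×10^-3 = 2.731×10^7 Pa.

27.3 MPa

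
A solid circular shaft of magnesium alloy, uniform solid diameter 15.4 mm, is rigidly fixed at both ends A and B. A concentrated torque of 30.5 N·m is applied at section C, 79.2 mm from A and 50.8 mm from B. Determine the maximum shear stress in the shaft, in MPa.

With uniform GJ and both ends fixed, compatibility θ_AC = θ_CB gives T_A·a = T_B·b, together with T_A + T_B = T₀.
T_A = T₀·b/(a+b) = 30.50·50.8/130.0 = 11.92 N·m; T_B = 18.58 N·m.
τ in each portion: τ_AC = 1.66×10^7 Pa, τ_CB = 2.59×10^7 Pa; maximum is in CB.
τ_max = T_CB·r/J = 18.58·0.00770/5.52×10^-9 = 2.591×10^7 Pa.

25.9 MPa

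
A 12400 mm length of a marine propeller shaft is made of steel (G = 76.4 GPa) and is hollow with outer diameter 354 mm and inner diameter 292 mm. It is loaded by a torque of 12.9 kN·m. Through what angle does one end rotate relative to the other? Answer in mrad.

2.53 mrad

J = π(d_o⁴ − d_i⁴)/32 = π(0.354⁴ − 0.292⁴)/32 = 8.280×10^-4 m⁴.
θ = T·L/(G·J) = 12900 × 12.4 / (76.4×10⁹ × 8.280×10^-4) = 2.529×10^-3 rad.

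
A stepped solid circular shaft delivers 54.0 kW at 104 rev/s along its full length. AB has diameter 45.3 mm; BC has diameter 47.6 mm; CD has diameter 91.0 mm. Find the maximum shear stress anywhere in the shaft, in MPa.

ω = 2π·104 = 653.5 rad/s, so T = P/ω = 54.0×10³ / 653.5 = 82.64 N·m.
Under the same torque, τ_max = 16T/(πd³) is largest where d is smallest — segment AB (d = 45.3 mm).
τ_max = 16·82.64/(π·(0.0453)³) = 4.527×10^6 Pa.

4.53 MPa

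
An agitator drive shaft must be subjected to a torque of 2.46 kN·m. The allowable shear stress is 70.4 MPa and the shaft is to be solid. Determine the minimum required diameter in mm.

56.2 mm

For a solid shaft τ_max = 16T/(πd³), so d = (16T/(π τ_allow))^(1/3) = (16·2460/(π·7.04×10^7))^(1/3) = 0.05625 m.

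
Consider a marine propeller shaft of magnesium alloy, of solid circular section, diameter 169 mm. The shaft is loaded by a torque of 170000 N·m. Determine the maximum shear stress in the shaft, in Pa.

1.79e8 Pa

J = πd⁴/32 = π(0.169)⁴/32 = 8.008×10^-5 m⁴.
τ_max = T·r/J = 170000 × 0.0845 / 8.008×10^-5 = 1.794×10^8 Pa.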